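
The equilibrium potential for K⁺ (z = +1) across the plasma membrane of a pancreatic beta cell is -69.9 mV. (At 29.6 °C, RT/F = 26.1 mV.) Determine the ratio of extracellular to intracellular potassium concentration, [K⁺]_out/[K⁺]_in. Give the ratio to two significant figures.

0.069

ln([out]/[in]) = E·z/(26.1) = -69.9 × 1 / 26.1 = -2.6782
[out]/[in] = e^(-2.6782) = 0.06869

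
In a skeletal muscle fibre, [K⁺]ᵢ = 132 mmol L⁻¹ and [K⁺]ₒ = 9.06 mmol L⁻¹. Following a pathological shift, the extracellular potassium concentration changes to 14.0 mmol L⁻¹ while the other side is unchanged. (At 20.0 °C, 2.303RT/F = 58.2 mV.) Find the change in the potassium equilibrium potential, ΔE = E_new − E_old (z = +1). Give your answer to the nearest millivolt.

E_old = (58.2/1)·log₁₀(9.06/132) = -67.71 mV
E_new = (58.2/1)·log₁₀(14.0/132) = -56.71 mV
ΔE = -56.71 − (-67.71) = 11.00 mV

11 mV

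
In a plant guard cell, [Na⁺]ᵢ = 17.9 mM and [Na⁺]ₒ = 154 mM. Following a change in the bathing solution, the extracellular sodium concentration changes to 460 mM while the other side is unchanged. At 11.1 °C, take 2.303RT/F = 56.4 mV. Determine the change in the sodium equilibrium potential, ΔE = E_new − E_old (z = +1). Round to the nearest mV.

27 mV

E_old = (56.4/1)·log₁₀(154/17.9) = 52.72 mV
E_new = (56.4/1)·log₁₀(460/17.9) = 79.52 mV
ΔE = 79.52 − (52.72) = 26.80 mV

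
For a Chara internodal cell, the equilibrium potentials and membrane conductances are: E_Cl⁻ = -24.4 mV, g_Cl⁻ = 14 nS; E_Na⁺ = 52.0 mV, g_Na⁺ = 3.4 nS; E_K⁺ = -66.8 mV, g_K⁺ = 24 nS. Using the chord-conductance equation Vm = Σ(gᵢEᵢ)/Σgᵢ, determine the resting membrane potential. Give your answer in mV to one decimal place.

Σ gᵢEᵢ = 14·(-24.4) + 3.4·(52.0) + 24·(-66.8) = -1768.00
Σ gᵢ = 14 + 3.4 + 24 = 41.4
Vm = -1768.00 / 41.4 = -42.71 mV

-42.7 mV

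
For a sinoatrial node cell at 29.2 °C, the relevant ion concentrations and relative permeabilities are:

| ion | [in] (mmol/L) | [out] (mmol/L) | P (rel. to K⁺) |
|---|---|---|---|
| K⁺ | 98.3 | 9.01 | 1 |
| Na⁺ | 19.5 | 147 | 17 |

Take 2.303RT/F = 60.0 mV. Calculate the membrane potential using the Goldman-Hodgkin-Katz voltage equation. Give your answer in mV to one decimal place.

Vm = 60.0 · log₁₀[(Σ P·[cation]ₒ + Σ P·[anion]ᵢ) / (Σ P·[cation]ᵢ + Σ P·[anion]ₒ)]
Numerator = 1×9.01 + 17×147 = 2508
Denominator = 1×98.3 + 17×19.5 = 429.8
Vm = 60.0 · log₁₀(5.8353) = 60.0 × (0.7661) = 45.96 mV

46.0 mV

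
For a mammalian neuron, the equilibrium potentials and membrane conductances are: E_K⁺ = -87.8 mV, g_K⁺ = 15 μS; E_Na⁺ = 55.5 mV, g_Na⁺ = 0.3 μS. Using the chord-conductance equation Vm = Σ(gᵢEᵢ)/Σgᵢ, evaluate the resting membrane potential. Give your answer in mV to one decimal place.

Σ gᵢEᵢ = 15·(-87.8) + 0.3·(55.5) = -1300.35
Σ gᵢ = 15 + 0.3 = 15.3
Vm = -1300.35 / 15.3 = -84.99 mV

-85.0 mV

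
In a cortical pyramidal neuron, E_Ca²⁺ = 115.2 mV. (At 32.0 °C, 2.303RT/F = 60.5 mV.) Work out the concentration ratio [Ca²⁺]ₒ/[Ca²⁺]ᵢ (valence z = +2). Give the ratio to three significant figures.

log₁₀([out]/[in]) = E·z/(60.5) = 115.2 × 2 / 60.5 = 3.8083
[out]/[in] = 10^(3.8083) = 6431

6430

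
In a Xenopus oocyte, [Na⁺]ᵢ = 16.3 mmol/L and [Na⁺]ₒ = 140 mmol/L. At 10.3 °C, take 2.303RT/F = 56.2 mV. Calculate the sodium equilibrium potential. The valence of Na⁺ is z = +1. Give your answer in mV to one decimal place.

E = (56.2/z) · log₁₀([Na⁺]_out/[Na⁺]_in) with z = +1.
= (56.2/1) · log₁₀(140/16.3) = 56.20 · log₁₀(8.589)
= 56.20 · (0.9339) = 52.49 mV

52.5 mV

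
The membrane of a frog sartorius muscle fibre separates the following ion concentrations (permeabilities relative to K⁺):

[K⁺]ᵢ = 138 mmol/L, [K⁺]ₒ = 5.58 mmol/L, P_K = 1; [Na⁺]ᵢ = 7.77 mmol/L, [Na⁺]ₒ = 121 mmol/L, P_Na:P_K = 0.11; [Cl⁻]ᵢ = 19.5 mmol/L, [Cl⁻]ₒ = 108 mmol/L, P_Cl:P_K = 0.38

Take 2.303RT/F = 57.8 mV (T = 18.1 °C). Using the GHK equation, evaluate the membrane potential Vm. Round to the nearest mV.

-48 mV

Vm = 57.8 · log₁₀[(Σ P·[cation]ₒ + Σ P·[anion]ᵢ) / (Σ P·[cation]ᵢ + Σ P·[anion]ₒ)]
Numerator = 1×5.58 + 0.11×121 + 0.38×19.5 = 26.3
Denominator = 1×138 + 0.11×7.77 + 0.38×108 = 179.9
Vm = 57.8 · log₁₀(0.1462) = 57.8 × (-0.8351) = -48.27 mV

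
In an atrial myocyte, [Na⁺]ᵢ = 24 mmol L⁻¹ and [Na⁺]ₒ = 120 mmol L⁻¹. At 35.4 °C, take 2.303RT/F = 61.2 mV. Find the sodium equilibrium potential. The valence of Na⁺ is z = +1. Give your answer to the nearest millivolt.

43 mV

E = (61.2/z) · log₁₀([Na⁺]_out/[Na⁺]_in) with z = +1.
= (61.2/1) · log₁₀(120/24) = 61.20 · log₁₀(5)
= 61.20 · (0.6990) = 42.78 mV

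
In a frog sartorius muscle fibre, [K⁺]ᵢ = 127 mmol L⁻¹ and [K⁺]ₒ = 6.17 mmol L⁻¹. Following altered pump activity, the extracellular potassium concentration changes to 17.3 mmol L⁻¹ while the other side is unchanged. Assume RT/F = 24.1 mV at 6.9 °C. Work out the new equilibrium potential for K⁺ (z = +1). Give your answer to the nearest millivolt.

After the shift: [K⁺]_out = 17.3, [K⁺]_in = 127 mmol L⁻¹.
E_new = (24.1/1)·ln(17.3/127) = 24.10 · (-1.9935) = -48.04 mV

-48 mV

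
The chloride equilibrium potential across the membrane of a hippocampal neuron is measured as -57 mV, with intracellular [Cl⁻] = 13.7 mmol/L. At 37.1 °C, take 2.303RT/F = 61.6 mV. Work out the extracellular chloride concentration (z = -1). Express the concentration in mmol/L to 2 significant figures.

Nernst: E = (61.6/-1) · log₁₀([out]/[in]), so log₁₀([out]/[in]) = -57.0 × -1 / 61.6 = 0.9253.
[out]/[in] = 10^(0.9253) = 8.42.
[out] = 8.42 × 13.7 = 115.4 mmol/L.

120 mmol/L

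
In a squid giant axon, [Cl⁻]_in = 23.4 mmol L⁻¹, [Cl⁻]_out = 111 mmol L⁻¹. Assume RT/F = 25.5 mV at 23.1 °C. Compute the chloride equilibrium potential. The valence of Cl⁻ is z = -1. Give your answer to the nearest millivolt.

-40 mV

E = (25.5/z) · ln([Cl⁻]_out/[Cl⁻]_in) with z = -1.
For an anion, dividing by z = -1 reverses the sign.
= (25.5/-1) · ln(111/23.4) = -25.50 · ln(4.744)
= -25.50 · (1.5568) = -39.70 mV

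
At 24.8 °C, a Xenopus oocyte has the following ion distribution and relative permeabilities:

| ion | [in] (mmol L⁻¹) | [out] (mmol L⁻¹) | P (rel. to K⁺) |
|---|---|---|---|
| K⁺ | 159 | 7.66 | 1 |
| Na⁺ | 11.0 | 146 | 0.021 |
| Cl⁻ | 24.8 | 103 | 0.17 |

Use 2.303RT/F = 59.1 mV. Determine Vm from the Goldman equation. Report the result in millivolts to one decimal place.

Vm = 59.1 · log₁₀[(Σ P·[cation]ₒ + Σ P·[anion]ᵢ) / (Σ P·[cation]ᵢ + Σ P·[anion]ₒ)]
Numerator = 1×7.66 + 0.021×146 + 0.17×24.8 = 14.94
Denominator = 1×159 + 0.021×11.0 + 0.17×103 = 176.7
Vm = 59.1 · log₁₀(0.084542) = 59.1 × (-1.0729) = -63.41 mV

-63.4 mV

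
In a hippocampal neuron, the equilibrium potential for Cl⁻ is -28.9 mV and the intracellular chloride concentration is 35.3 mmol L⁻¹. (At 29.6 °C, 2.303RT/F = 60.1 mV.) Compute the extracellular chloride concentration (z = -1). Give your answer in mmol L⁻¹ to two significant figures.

110 mmol L⁻¹

Nernst: E = (60.1/-1) · log₁₀([out]/[in]), so log₁₀([out]/[in]) = -28.9 × -1 / 60.1 = 0.4809.
[out]/[in] = 10^(0.4809) = 3.026.
[out] = 3.026 × 35.3 = 106.8 mmol L⁻¹.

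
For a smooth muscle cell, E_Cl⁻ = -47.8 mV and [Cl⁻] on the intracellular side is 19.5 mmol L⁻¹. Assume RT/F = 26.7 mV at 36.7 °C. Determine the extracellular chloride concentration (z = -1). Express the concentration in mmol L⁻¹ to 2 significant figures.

Nernst: E = (26.7/-1) · ln([out]/[in]), so ln([out]/[in]) = -47.8 × -1 / 26.7 = 1.7903.
[out]/[in] = e^(1.7903) = 5.991.
[out] = 5.991 × 19.5 = 116.8 mmol L⁻¹.

120 mmol L⁻¹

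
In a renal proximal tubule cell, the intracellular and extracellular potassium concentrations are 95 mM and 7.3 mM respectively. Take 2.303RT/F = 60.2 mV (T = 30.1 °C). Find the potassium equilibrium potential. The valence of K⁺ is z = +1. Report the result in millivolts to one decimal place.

-67.1 mV

E = (60.2/z) · log₁₀([K⁺]_out/[K⁺]_in) with z = +1.
= (60.2/1) · log₁₀(7.3/95) = 60.20 · log₁₀(0.07684)
= 60.20 · (-1.1144) = -67.09 mV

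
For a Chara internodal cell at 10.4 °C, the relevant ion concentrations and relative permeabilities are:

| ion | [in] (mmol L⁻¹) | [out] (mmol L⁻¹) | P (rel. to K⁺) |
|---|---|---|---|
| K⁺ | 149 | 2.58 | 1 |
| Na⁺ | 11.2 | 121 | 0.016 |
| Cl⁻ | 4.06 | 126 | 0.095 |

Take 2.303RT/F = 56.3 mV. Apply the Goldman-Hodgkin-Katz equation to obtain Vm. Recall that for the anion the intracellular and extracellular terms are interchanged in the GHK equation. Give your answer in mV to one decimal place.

-85.4 mV

Vm = 56.3 · log₁₀[(Σ P·[cation]ₒ + Σ P·[anion]ᵢ) / (Σ P·[cation]ᵢ + Σ P·[anion]ₒ)]
Numerator = 1×2.58 + 0.016×121 + 0.095×4.06 = 4.902
Denominator = 1×149 + 0.016×11.2 + 0.095×126 = 161.1
Vm = 56.3 · log₁₀(0.030417) = 56.3 × (-1.5169) = -85.40 mV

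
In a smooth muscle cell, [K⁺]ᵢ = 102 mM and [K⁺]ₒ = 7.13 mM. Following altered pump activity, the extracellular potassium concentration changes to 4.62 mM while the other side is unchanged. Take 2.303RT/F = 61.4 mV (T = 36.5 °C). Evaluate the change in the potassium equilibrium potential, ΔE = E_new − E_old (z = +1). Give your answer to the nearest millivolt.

E_old = (61.4/1)·log₁₀(7.13/102) = -70.95 mV
E_new = (61.4/1)·log₁₀(4.62/102) = -82.52 mV
ΔE = -82.52 − (-70.95) = -11.57 mV

-12 mV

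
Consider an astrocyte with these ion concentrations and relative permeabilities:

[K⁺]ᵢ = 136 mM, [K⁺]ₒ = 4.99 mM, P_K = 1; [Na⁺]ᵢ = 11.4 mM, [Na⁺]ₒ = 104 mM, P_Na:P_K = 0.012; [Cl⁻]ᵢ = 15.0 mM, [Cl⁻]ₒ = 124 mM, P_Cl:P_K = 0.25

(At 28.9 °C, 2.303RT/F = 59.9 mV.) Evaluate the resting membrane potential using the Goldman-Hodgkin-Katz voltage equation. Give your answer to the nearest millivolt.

Vm = 59.9 · log₁₀[(Σ P·[cation]ₒ + Σ P·[anion]ᵢ) / (Σ P·[cation]ᵢ + Σ P·[anion]ₒ)]
Numerator = 1×4.99 + 0.012×104 + 0.25×15.0 = 9.988
Denominator = 1×136 + 0.012×11.4 + 0.25×124 = 167.1
Vm = 59.9 · log₁₀(0.059759) = 59.9 × (-1.2236) = -73.29 mV

-73 mV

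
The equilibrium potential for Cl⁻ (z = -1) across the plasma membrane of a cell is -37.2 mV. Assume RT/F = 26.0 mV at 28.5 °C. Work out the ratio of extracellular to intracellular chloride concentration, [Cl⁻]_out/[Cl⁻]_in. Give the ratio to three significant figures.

4.18

ln([out]/[in]) = E·z/(26.0) = -37.2 × -1 / 26.0 = 1.4308
[out]/[in] = e^(1.4308) = 4.182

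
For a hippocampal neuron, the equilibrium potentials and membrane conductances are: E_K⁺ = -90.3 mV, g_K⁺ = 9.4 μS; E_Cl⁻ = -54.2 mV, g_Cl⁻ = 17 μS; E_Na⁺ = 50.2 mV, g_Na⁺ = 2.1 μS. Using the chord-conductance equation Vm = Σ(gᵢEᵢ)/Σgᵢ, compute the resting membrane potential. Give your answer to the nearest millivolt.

Σ gᵢEᵢ = 9.4·(-90.3) + 17·(-54.2) + 2.1·(50.2) = -1664.80
Σ gᵢ = 9.4 + 17 + 2.1 = 28.5
Vm = -1664.80 / 28.5 = -58.41 mV

-58 mV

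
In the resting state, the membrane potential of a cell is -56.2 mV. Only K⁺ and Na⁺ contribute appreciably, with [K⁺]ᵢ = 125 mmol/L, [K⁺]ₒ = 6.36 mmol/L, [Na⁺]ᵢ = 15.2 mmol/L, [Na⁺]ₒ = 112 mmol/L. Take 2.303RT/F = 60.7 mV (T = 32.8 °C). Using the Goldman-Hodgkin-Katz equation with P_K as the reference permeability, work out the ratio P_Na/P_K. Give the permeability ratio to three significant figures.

0.0768

Let α = P_Na/P_K. GHK: Vm = 60.7·log₁₀[(Kₒ + α·Naₒ)/(Kᵢ + α·Naᵢ)].
10^(Vm/60.7) = 10^(-56.2/60.7) = 0.11861
So 0.11861·(Kᵢ + α·Naᵢ) = Kₒ + α·Naₒ → α = (0.11861·125.0 − 6.36) / (112.0 − 0.11861·15.2)
α = (14.83 − 6.36) / (112.0 − 1.803) = 8.467/110.2 = 0.07683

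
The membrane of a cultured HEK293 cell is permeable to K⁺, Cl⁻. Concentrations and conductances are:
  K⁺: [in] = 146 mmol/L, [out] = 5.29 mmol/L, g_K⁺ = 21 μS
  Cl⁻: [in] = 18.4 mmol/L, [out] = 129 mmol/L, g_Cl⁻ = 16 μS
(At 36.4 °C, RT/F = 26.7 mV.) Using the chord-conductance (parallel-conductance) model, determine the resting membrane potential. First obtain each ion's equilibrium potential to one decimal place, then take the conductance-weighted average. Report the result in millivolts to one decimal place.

-72.8 mV

E_K⁺ = (26.7/1)·ln(5.29/146) = -88.6 mV
E_Cl⁻ = (26.7/-1)·ln(129/18.4) = -52.0 mV
Vm = (Σ gᵢEᵢ)/(Σ gᵢ) = (21·-88.6 + 16·-52.0) / (21 + 16)
= -2692.60 / 37 = -72.77 mV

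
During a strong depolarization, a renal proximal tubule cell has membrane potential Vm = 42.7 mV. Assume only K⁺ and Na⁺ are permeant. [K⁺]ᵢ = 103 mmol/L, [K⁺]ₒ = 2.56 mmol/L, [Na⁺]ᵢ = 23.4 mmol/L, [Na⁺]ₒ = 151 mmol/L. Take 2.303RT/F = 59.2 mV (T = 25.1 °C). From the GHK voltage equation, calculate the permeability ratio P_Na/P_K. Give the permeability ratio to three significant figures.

19.4

Let α = P_Na/P_K. GHK: Vm = 59.2·log₁₀[(Kₒ + α·Naₒ)/(Kᵢ + α·Naᵢ)].
10^(Vm/59.2) = 10^(42.7/59.2) = 5.2636
So 5.2636·(Kᵢ + α·Naᵢ) = Kₒ + α·Naₒ → α = (5.2636·103.0 − 2.56) / (151.0 − 5.2636·23.4)
α = (542.2 − 2.56) / (151.0 − 123.2) = 539.6/27.83 = 19.39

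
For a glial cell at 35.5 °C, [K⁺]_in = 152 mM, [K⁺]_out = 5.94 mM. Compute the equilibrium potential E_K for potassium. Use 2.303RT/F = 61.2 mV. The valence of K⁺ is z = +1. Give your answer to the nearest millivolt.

E = (61.2/z) · log₁₀([K⁺]_out/[K⁺]_in) with z = +1.
= (61.2/1) · log₁₀(5.94/152) = 61.20 · log₁₀(0.03908)
= 61.20 · (-1.4081) = -86.17 mV

-86 mV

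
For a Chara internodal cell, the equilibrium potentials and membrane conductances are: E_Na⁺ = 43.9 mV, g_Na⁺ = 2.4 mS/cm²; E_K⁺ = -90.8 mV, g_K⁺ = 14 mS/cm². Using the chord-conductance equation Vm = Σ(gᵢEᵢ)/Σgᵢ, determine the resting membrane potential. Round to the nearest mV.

-71 mV

Σ gᵢEᵢ = 2.4·(43.9) + 14·(-90.8) = -1165.84
Σ gᵢ = 2.4 + 14 = 16.4
Vm = -1165.84 / 16.4 = -71.09 mV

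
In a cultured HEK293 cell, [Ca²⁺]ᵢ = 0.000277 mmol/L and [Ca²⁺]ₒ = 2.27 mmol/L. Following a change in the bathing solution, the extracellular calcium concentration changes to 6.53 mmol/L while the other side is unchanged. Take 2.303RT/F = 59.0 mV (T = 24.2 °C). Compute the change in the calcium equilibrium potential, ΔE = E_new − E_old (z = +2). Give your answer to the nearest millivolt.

E_old = (59.0/2)·log₁₀(2.27/0.000277) = 115.45 mV
E_new = (59.0/2)·log₁₀(6.53/0.000277) = 128.99 mV
ΔE = 128.99 − (115.45) = 13.54 mV

14 mV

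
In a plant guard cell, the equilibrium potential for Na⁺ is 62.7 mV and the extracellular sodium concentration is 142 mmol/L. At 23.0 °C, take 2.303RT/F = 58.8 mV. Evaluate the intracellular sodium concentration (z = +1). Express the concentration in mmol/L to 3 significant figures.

Nernst: E = (58.8/1) · log₁₀([out]/[in]), so log₁₀([out]/[in]) = 62.7 × 1 / 58.8 = 1.0663.
[out]/[in] = 10^(1.0663) = 11.65.
[in] = 142 / 11.65 = 12.19 mmol/L.

12.2 mmol/L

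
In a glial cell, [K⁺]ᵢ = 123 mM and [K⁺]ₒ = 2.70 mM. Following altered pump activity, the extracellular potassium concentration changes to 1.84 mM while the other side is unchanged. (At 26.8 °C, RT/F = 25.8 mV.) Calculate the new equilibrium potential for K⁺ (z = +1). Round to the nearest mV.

-108 mV

After the shift: [K⁺]_out = 1.84, [K⁺]_in = 123 mM.
E_new = (25.8/1)·ln(1.84/123) = 25.80 · (-4.2024) = -108.42 mV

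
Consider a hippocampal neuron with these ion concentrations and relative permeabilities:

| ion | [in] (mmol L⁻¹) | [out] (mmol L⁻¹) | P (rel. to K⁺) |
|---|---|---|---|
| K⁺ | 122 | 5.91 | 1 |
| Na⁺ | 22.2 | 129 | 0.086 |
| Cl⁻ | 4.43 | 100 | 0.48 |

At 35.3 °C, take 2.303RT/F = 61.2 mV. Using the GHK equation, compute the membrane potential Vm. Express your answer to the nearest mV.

-58 mV

Vm = 61.2 · log₁₀[(Σ P·[cation]ₒ + Σ P·[anion]ᵢ) / (Σ P·[cation]ᵢ + Σ P·[anion]ₒ)]
Numerator = 1×5.91 + 0.086×129 + 0.48×4.43 = 19.13
Denominator = 1×122 + 0.086×22.2 + 0.48×100 = 171.9
Vm = 61.2 · log₁₀(0.11128) = 61.2 × (-0.9536) = -58.36 mV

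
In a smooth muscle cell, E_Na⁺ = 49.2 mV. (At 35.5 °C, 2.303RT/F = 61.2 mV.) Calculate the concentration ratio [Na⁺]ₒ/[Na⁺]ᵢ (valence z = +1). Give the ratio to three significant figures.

log₁₀([out]/[in]) = E·z/(61.2) = 49.2 × 1 / 61.2 = 0.8039
[out]/[in] = 10^(0.8039) = 6.367

6.37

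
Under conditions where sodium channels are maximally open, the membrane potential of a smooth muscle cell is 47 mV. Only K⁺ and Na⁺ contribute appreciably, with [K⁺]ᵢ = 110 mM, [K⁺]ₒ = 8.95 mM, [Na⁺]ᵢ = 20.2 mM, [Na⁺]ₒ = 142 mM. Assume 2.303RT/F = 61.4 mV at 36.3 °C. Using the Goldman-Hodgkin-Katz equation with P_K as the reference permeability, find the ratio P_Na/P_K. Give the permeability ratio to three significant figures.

Let α = P_Na/P_K. GHK: Vm = 61.4·log₁₀[(Kₒ + α·Naₒ)/(Kᵢ + α·Naᵢ)].
10^(Vm/61.4) = 10^(47.0/61.4) = 5.8274
So 5.8274·(Kᵢ + α·Naᵢ) = Kₒ + α·Naₒ → α = (5.8274·110.0 − 8.95) / (142.0 − 5.8274·20.2)
α = (641 − 8.95) / (142.0 − 117.7) = 632.1/24.29 = 26.02

26.0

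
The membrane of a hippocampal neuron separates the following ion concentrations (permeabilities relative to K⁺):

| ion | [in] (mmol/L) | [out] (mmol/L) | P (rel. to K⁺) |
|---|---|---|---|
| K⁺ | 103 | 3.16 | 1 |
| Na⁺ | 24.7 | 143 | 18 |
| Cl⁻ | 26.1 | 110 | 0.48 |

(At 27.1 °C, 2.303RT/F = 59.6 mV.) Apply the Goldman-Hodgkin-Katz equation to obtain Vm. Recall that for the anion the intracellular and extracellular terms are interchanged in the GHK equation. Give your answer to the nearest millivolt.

38 mV

Vm = 59.6 · log₁₀[(Σ P·[cation]ₒ + Σ P·[anion]ᵢ) / (Σ P·[cation]ᵢ + Σ P·[anion]ₒ)]
Numerator = 1×3.16 + 18×143 + 0.48×26.1 = 2590
Denominator = 1×103 + 18×24.7 + 0.48×110 = 600.4
Vm = 59.6 · log₁₀(4.3133) = 59.6 × (0.6348) = 37.83 mV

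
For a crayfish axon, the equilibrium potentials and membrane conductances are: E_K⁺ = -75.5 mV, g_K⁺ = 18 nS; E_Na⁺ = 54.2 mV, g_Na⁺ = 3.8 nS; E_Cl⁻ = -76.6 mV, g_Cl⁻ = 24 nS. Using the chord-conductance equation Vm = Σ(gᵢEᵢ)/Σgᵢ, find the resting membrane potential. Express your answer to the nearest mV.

-65 mV

Σ gᵢEᵢ = 18·(-75.5) + 3.8·(54.2) + 24·(-76.6) = -2991.44
Σ gᵢ = 18 + 3.8 + 24 = 45.8
Vm = -2991.44 / 45.8 = -65.32 mV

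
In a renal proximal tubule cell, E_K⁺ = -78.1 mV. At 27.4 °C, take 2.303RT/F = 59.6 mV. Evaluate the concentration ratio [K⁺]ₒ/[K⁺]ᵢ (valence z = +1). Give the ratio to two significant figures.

0.049

log₁₀([out]/[in]) = E·z/(59.6) = -78.1 × 1 / 59.6 = -1.3104
[out]/[in] = 10^(-1.3104) = 0.04893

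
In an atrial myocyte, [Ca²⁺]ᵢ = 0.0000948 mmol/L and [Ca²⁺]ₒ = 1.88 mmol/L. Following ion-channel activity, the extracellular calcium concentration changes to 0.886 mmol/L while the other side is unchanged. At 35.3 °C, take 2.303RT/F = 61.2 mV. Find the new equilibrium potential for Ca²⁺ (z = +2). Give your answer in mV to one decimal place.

After the shift: [Ca²⁺]_out = 0.886, [Ca²⁺]_in = 0.0000948 mmol/L.
E_new = (61.2/2)·log₁₀(0.886/0.0000948) = 30.60 · (3.9706) = 121.50 mV

121.5 mV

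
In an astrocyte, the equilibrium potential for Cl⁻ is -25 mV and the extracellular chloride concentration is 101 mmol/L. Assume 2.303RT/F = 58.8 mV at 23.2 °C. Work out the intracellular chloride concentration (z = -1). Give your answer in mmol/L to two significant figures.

Nernst: E = (58.8/-1) · log₁₀([out]/[in]), so log₁₀([out]/[in]) = -25.0 × -1 / 58.8 = 0.4252.
[out]/[in] = 10^(0.4252) = 2.662.
[in] = 101 / 2.662 = 37.94 mmol/L.

38 mmol/L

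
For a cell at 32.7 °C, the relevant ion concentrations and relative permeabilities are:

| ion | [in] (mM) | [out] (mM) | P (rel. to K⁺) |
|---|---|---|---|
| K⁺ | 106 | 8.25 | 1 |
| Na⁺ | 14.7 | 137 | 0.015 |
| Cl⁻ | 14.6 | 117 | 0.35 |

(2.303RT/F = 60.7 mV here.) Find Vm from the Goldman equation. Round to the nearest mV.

Vm = 60.7 · log₁₀[(Σ P·[cation]ₒ + Σ P·[anion]ᵢ) / (Σ P·[cation]ᵢ + Σ P·[anion]ₒ)]
Numerator = 1×8.25 + 0.015×137 + 0.35×14.6 = 15.41
Denominator = 1×106 + 0.015×14.7 + 0.35×117 = 147.2
Vm = 60.7 · log₁₀(0.10474) = 60.7 × (-0.9799) = -59.48 mV

-59 mV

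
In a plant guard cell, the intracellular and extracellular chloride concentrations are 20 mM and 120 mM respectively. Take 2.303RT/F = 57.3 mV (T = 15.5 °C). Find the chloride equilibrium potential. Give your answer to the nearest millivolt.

-45 mV

E = (57.3/z) · log₁₀([Cl⁻]_out/[Cl⁻]_in) with z = -1.
For an anion, dividing by z = -1 reverses the sign.
= (57.3/-1) · log₁₀(120/20) = -57.30 · log₁₀(6)
= -57.30 · (0.7782) = -44.59 mV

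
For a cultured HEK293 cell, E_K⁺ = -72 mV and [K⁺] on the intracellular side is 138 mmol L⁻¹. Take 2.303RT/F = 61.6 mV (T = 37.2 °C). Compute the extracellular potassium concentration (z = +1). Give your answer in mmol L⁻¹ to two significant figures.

Nernst: E = (61.6/1) · log₁₀([out]/[in]), so log₁₀([out]/[in]) = -72.0 × 1 / 61.6 = -1.1688.
[out]/[in] = 10^(-1.1688) = 0.06779.
[out] = 0.06779 × 138 = 9.355 mmol L⁻¹.

9.4 mmol L⁻¹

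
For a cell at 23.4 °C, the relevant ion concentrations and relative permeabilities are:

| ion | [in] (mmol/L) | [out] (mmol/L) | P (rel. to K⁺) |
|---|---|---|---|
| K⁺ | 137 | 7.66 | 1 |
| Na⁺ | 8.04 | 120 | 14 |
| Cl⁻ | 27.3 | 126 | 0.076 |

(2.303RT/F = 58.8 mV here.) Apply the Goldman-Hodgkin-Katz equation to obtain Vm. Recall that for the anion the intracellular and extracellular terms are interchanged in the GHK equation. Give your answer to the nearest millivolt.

Vm = 58.8 · log₁₀[(Σ P·[cation]ₒ + Σ P·[anion]ᵢ) / (Σ P·[cation]ᵢ + Σ P·[anion]ₒ)]
Numerator = 1×7.66 + 14×120 + 0.076×27.3 = 1690
Denominator = 1×137 + 14×8.04 + 0.076×126 = 259.1
Vm = 58.8 · log₁₀(6.5206) = 58.8 × (0.8143) = 47.88 mV

48 mV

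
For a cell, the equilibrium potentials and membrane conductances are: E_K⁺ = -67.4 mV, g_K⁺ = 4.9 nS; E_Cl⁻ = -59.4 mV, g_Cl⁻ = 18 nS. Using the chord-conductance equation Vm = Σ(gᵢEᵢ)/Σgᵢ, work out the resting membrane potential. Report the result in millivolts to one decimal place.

Σ gᵢEᵢ = 4.9·(-67.4) + 18·(-59.4) = -1399.46
Σ gᵢ = 4.9 + 18 = 22.9
Vm = -1399.46 / 22.9 = -61.11 mV

-61.1 mV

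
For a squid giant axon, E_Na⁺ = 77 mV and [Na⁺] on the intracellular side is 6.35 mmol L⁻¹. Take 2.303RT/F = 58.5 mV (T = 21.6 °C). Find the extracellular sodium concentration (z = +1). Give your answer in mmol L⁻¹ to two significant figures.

Nernst: E = (58.5/1) · log₁₀([out]/[in]), so log₁₀([out]/[in]) = 77.0 × 1 / 58.5 = 1.3162.
[out]/[in] = 10^(1.3162) = 20.71.
[out] = 20.71 × 6.35 = 131.5 mmol L⁻¹.

130 mmol L⁻¹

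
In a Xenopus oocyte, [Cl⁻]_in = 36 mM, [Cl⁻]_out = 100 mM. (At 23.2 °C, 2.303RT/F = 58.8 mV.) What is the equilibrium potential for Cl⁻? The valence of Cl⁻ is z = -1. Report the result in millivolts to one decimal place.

E = (58.8/z) · log₁₀([Cl⁻]_out/[Cl⁻]_in) with z = -1.
For an anion, dividing by z = -1 reverses the sign.
= (58.8/-1) · log₁₀(100/36) = -58.80 · log₁₀(2.778)
= -58.80 · (0.4437) = -26.09 mV

-26.1 mV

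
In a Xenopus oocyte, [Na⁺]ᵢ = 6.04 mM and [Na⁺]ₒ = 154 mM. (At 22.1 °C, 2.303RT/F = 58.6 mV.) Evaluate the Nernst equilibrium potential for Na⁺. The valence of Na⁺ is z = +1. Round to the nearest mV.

82 mV

E = (58.6/z) · log₁₀([Na⁺]_out/[Na⁺]_in) with z = +1.
= (58.6/1) · log₁₀(154/6.04) = 58.60 · log₁₀(25.5)
= 58.60 · (1.4065) = 82.42 mV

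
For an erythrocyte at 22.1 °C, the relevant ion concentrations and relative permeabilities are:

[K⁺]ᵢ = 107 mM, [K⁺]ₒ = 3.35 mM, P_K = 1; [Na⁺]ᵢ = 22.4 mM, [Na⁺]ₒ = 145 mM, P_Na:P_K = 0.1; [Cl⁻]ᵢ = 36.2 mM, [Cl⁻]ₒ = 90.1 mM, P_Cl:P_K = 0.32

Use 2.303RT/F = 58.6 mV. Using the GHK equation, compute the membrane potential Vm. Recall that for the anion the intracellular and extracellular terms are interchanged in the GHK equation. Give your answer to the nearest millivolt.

Vm = 58.6 · log₁₀[(Σ P·[cation]ₒ + Σ P·[anion]ᵢ) / (Σ P·[cation]ᵢ + Σ P·[anion]ₒ)]
Numerator = 1×3.35 + 0.1×145 + 0.32×36.2 = 29.43
Denominator = 1×107 + 0.1×22.4 + 0.32×90.1 = 138.1
Vm = 58.6 · log₁₀(0.21318) = 58.6 × (-0.6713) = -39.34 mV

-39 mV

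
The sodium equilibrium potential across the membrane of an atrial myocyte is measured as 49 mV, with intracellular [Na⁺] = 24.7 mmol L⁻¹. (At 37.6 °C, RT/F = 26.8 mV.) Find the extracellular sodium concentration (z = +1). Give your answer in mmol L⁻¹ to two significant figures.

Nernst: E = (26.8/1) · ln([out]/[in]), so ln([out]/[in]) = 49.0 × 1 / 26.8 = 1.8284.
[out]/[in] = e^(1.8284) = 6.224.
[out] = 6.224 × 24.7 = 153.7 mmol L⁻¹.

150 mmol L⁻¹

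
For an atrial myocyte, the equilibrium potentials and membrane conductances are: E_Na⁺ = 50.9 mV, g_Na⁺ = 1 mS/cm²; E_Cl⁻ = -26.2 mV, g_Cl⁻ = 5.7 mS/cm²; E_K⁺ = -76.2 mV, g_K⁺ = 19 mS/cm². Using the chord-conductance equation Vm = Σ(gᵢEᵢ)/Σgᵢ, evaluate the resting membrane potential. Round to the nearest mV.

Σ gᵢEᵢ = 1·(50.9) + 5.7·(-26.2) + 19·(-76.2) = -1546.24
Σ gᵢ = 1 + 5.7 + 19 = 25.7
Vm = -1546.24 / 25.7 = -60.16 mV

-60 mV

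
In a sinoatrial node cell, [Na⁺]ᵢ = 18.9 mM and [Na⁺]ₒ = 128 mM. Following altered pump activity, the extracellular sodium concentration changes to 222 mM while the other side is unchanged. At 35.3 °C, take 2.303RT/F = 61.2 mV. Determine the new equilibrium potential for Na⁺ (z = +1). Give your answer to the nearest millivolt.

After the shift: [Na⁺]_out = 222, [Na⁺]_in = 18.9 mM.
E_new = (61.2/1)·log₁₀(222/18.9) = 61.20 · (1.0699) = 65.48 mV

65 mV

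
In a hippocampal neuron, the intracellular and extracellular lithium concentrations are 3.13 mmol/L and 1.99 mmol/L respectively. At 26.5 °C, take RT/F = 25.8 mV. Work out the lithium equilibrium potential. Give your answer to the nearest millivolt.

-12 mV

E = (25.8/z) · ln([Li⁺]_out/[Li⁺]_in) with z = +1.
= (25.8/1) · ln(1.99/3.13) = 25.80 · ln(0.6358)
= 25.80 · (-0.4529) = -11.68 mV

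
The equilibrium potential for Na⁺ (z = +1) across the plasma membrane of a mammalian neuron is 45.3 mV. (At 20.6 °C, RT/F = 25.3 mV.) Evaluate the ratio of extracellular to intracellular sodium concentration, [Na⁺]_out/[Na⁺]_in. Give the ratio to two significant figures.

6.0

ln([out]/[in]) = E·z/(25.3) = 45.3 × 1 / 25.3 = 1.7905
[out]/[in] = e^(1.7905) = 5.993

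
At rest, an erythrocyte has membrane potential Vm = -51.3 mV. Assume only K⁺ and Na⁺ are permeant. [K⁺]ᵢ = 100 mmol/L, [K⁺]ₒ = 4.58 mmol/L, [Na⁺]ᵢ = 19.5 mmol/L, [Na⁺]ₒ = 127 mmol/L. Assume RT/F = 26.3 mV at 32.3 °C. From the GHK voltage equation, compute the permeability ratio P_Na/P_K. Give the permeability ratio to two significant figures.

0.078

Let α = P_Na/P_K. GHK: Vm = 26.3·ln[(Kₒ + α·Naₒ)/(Kᵢ + α·Naᵢ)].
e^(Vm/26.3) = e^(-51.3/26.3) = 0.14219
So 0.14219·(Kᵢ + α·Naᵢ) = Kₒ + α·Naₒ → α = (0.14219·100.0 − 4.58) / (127.0 − 0.14219·19.5)
α = (14.22 − 4.58) / (127.0 − 2.773) = 9.639/124.2 = 0.07759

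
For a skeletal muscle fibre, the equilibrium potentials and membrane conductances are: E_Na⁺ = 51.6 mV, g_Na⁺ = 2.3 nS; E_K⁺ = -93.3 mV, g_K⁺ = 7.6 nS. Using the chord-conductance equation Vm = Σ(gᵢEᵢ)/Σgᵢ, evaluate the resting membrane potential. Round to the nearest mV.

-60 mV

Σ gᵢEᵢ = 2.3·(51.6) + 7.6·(-93.3) = -590.40
Σ gᵢ = 2.3 + 7.6 = 9.9
Vm = -590.40 / 9.9 = -59.64 mV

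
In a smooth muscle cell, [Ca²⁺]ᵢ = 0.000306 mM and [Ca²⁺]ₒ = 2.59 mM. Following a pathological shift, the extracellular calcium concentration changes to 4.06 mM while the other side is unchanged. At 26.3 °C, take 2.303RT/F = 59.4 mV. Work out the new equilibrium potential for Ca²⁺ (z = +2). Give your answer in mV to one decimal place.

After the shift: [Ca²⁺]_out = 4.06, [Ca²⁺]_in = 0.000306 mM.
E_new = (59.4/2)·log₁₀(4.06/0.000306) = 29.70 · (4.1228) = 122.45 mV

122.4 mV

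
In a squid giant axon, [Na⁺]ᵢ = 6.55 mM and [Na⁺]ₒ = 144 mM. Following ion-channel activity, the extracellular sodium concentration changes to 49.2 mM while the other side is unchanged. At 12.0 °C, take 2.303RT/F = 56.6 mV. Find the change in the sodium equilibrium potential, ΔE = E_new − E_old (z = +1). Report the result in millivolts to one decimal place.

-26.4 mV

E_old = (56.6/1)·log₁₀(144/6.55) = 75.96 mV
E_new = (56.6/1)·log₁₀(49.2/6.55) = 49.57 mV
ΔE = 49.57 − (75.96) = -26.40 mV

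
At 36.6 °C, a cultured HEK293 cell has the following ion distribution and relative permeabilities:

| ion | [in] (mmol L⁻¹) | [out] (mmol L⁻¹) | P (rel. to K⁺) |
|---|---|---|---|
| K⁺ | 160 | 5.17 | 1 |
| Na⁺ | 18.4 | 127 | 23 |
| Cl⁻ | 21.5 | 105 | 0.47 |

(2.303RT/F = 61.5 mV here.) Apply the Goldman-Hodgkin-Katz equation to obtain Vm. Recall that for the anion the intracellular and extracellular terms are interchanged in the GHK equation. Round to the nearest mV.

41 mV

Vm = 61.5 · log₁₀[(Σ P·[cation]ₒ + Σ P·[anion]ᵢ) / (Σ P·[cation]ᵢ + Σ P·[anion]ₒ)]
Numerator = 1×5.17 + 23×127 + 0.47×21.5 = 2936
Denominator = 1×160 + 23×18.4 + 0.47×105 = 632.6
Vm = 61.5 · log₁₀(4.642) = 61.5 × (0.6667) = 41.00 mV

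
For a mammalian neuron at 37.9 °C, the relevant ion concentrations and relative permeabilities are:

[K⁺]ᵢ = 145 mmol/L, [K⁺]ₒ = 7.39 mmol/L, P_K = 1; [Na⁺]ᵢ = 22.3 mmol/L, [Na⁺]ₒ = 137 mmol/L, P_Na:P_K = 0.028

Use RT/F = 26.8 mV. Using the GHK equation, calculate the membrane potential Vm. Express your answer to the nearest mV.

Vm = 26.8 · ln[(Σ P·[cation]ₒ + Σ P·[anion]ᵢ) / (Σ P·[cation]ᵢ + Σ P·[anion]ₒ)]
Numerator = 1×7.39 + 0.028×137 = 11.23
Denominator = 1×145 + 0.028×22.3 = 145.6
Vm = 26.8 · ln(0.077089) = 26.8 × (-2.5628) = -68.68 mV

-69 mV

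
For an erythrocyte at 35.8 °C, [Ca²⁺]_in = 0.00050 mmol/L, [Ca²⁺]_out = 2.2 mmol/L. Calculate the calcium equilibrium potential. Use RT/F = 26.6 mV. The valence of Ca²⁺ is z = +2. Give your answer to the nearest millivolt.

112 mV

E = (26.6/z) · ln([Ca²⁺]_out/[Ca²⁺]_in) with z = +2.
= (26.6/2) · ln(2.2/0.00050) = 13.30 · ln(4400)
= 13.30 · (8.3894) = 111.58 mV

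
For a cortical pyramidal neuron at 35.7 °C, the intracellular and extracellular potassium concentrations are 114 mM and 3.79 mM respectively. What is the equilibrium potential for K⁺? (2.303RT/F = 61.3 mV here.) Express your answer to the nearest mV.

E = (61.3/z) · log₁₀([K⁺]_out/[K⁺]_in) with z = +1.
= (61.3/1) · log₁₀(3.79/114) = 61.30 · log₁₀(0.03325)
= 61.30 · (-1.4783) = -90.62 mV

-91 mV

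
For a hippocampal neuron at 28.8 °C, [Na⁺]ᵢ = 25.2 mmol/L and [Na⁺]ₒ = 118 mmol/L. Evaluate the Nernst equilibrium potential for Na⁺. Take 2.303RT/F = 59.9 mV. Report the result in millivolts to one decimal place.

40.2 mV

E = (59.9/z) · log₁₀([Na⁺]_out/[Na⁺]_in) with z = +1.
= (59.9/1) · log₁₀(118/25.2) = 59.90 · log₁₀(4.683)
= 59.90 · (0.6705) = 40.16 mV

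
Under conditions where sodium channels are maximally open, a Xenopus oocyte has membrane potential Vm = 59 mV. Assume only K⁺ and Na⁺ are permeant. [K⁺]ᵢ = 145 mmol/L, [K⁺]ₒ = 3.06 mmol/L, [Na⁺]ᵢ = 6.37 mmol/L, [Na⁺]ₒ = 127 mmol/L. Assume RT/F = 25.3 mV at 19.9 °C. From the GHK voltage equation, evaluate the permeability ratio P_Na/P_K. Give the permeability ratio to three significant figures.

24.3

Let α = P_Na/P_K. GHK: Vm = 25.3·ln[(Kₒ + α·Naₒ)/(Kᵢ + α·Naᵢ)].
e^(Vm/25.3) = e^(59.0/25.3) = 10.299
So 10.299·(Kᵢ + α·Naᵢ) = Kₒ + α·Naₒ → α = (10.299·145.0 − 3.06) / (127.0 − 10.299·6.37)
α = (1493 − 3.06) / (127.0 − 65.6) = 1490/61.4 = 24.27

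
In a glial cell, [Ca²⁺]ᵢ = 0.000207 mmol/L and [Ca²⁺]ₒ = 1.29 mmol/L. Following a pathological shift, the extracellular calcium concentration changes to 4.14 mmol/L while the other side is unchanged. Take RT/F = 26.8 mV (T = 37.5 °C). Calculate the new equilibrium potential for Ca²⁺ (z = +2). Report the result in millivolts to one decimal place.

132.7 mV

After the shift: [Ca²⁺]_out = 4.14, [Ca²⁺]_in = 0.000207 mmol/L.
E_new = (26.8/2)·ln(4.14/0.000207) = 13.40 · (9.9035) = 132.71 mV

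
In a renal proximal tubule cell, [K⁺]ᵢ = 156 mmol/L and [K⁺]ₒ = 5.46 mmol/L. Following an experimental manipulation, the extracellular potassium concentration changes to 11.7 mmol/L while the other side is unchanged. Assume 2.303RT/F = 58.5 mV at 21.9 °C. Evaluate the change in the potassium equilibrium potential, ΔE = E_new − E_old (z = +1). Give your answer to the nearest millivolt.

19 mV

E_old = (58.5/1)·log₁₀(5.46/156) = -85.17 mV
E_new = (58.5/1)·log₁₀(11.7/156) = -65.81 mV
ΔE = -65.81 − (-85.17) = 19.36 mV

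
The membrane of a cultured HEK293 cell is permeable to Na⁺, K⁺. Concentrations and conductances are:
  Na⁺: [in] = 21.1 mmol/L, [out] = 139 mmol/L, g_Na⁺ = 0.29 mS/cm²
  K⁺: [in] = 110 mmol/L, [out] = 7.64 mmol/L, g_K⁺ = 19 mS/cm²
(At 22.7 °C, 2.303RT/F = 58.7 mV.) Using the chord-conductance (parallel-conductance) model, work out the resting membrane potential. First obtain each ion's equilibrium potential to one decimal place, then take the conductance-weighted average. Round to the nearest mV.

-66 mV

E_Na⁺ = (58.7/1)·log₁₀(139/21.1) = 48.1 mV
E_K⁺ = (58.7/1)·log₁₀(7.64/110) = -68.0 mV
Vm = (Σ gᵢEᵢ)/(Σ gᵢ) = (0.29·48.1 + 19·-68.0) / (0.29 + 19)
= -1278.05 / 19.29 = -66.25 mV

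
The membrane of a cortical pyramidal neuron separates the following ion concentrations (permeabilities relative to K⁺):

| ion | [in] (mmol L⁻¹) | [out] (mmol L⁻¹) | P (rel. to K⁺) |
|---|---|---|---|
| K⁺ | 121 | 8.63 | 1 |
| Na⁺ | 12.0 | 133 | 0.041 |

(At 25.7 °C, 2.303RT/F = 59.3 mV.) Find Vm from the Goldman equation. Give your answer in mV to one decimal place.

-55.5 mV

Vm = 59.3 · log₁₀[(Σ P·[cation]ₒ + Σ P·[anion]ᵢ) / (Σ P·[cation]ᵢ + Σ P·[anion]ₒ)]
Numerator = 1×8.63 + 0.041×133 = 14.08
Denominator = 1×121 + 0.041×12.0 = 121.5
Vm = 59.3 · log₁₀(0.11592) = 59.3 × (-0.9359) = -55.50 mV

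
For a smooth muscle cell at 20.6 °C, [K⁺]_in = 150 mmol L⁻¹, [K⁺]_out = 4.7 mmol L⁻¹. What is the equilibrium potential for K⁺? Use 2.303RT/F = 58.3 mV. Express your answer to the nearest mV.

-88 mV

E = (58.3/z) · log₁₀([K⁺]_out/[K⁺]_in) with z = +1.
= (58.3/1) · log₁₀(4.7/150) = 58.30 · log₁₀(0.03133)
= 58.30 · (-1.5040) = -87.68 mV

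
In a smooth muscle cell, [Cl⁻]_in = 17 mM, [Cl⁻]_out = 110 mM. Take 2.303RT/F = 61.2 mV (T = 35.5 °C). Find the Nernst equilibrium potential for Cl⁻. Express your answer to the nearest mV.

-50 mV

E = (61.2/z) · log₁₀([Cl⁻]_out/[Cl⁻]_in) with z = -1.
For an anion, dividing by z = -1 reverses the sign.
= (61.2/-1) · log₁₀(110/17) = -61.20 · log₁₀(6.471)
= -61.20 · (0.8109) = -49.63 mV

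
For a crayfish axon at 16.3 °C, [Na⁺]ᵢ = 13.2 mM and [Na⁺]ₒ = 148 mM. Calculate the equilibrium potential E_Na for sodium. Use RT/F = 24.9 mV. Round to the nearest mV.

60 mV

E = (24.9/z) · ln([Na⁺]_out/[Na⁺]_in) with z = +1.
= (24.9/1) · ln(148/13.2) = 24.90 · ln(11.21)
= 24.90 · (2.4170) = 60.18 mV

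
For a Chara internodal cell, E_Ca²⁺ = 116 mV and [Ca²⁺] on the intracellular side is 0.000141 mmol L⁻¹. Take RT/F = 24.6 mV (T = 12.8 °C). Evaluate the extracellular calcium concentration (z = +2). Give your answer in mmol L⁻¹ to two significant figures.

Nernst: E = (24.6/2) · ln([out]/[in]), so ln([out]/[in]) = 116.0 × 2 / 24.6 = 9.4309.
[out]/[in] = e^(9.4309) = 1.247e+04.
[out] = 1.247e+04 × 0.000141 = 1.758 mmol L⁻¹.

1.8 mmol L⁻¹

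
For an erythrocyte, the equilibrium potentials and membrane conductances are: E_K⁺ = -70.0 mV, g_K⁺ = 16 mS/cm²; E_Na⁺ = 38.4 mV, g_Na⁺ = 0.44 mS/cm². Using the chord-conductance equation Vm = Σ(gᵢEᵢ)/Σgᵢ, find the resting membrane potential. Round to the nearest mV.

Σ gᵢEᵢ = 16·(-70.0) + 0.44·(38.4) = -1103.10
Σ gᵢ = 16 + 0.44 = 16.44
Vm = -1103.10 / 16.44 = -67.10 mV

-67 mV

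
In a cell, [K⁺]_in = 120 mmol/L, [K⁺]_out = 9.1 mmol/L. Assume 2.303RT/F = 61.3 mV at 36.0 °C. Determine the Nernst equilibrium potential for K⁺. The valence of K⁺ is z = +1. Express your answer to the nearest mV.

E = (61.3/z) · log₁₀([K⁺]_out/[K⁺]_in) with z = +1.
= (61.3/1) · log₁₀(9.1/120) = 61.30 · log₁₀(0.07583)
= 61.30 · (-1.1201) = -68.66 mV

-69 mV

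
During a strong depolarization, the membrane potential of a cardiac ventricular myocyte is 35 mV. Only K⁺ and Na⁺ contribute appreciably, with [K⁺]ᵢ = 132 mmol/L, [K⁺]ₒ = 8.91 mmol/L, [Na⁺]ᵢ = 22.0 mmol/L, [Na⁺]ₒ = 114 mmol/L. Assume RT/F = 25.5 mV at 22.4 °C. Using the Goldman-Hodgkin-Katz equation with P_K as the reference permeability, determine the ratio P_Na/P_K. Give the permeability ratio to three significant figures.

Let α = P_Na/P_K. GHK: Vm = 25.5·ln[(Kₒ + α·Naₒ)/(Kᵢ + α·Naᵢ)].
e^(Vm/25.5) = e^(35.0/25.5) = 3.9454
So 3.9454·(Kᵢ + α·Naᵢ) = Kₒ + α·Naₒ → α = (3.9454·132.0 − 8.91) / (114.0 − 3.9454·22.0)
α = (520.8 − 8.91) / (114.0 − 86.8) = 511.9/27.2 = 18.82

18.8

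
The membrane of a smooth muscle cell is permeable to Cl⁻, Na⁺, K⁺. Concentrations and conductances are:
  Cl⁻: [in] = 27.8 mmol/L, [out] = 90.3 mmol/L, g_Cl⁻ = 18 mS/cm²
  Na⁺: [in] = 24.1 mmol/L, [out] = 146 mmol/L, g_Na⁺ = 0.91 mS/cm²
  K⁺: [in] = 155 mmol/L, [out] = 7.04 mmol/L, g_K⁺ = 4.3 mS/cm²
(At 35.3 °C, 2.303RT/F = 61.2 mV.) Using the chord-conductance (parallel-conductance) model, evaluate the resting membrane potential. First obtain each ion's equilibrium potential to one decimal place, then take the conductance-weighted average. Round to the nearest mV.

-38 mV

E_Cl⁻ = (61.2/-1)·log₁₀(90.3/27.8) = -31.3 mV
E_Na⁺ = (61.2/1)·log₁₀(146/24.1) = 47.9 mV
E_K⁺ = (61.2/1)·log₁₀(7.04/155) = -82.2 mV
Vm = (Σ gᵢEᵢ)/(Σ gᵢ) = (18·-31.3 + 0.91·47.9 + 4.3·-82.2) / (18 + 0.91 + 4.3)
= -873.27 / 23.21 = -37.62 mV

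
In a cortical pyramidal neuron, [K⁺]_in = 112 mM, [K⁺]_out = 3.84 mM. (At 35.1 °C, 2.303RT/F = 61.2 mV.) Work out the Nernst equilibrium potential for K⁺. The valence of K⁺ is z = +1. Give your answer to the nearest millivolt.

-90 mV

E = (61.2/z) · log₁₀([K⁺]_out/[K⁺]_in) with z = +1.
= (61.2/1) · log₁₀(3.84/112) = 61.20 · log₁₀(0.03429)
= 61.20 · (-1.4649) = -89.65 mV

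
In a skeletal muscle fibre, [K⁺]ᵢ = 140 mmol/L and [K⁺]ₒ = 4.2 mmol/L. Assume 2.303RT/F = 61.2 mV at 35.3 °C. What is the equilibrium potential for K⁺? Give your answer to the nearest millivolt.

-93 mV

E = (61.2/z) · log₁₀([K⁺]_out/[K⁺]_in) with z = +1.
= (61.2/1) · log₁₀(4.2/140) = 61.20 · log₁₀(0.03)
= 61.20 · (-1.5229) = -93.20 mV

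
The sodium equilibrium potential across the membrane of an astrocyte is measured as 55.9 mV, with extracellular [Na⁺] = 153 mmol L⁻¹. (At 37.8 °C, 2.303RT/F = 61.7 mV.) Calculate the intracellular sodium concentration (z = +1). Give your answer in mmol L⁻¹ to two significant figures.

19 mmol L⁻¹

Nernst: E = (61.7/1) · log₁₀([out]/[in]), so log₁₀([out]/[in]) = 55.9 × 1 / 61.7 = 0.9060.
[out]/[in] = 10^(0.9060) = 8.054.
[in] = 153 / 8.054 = 19 mmol L⁻¹.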